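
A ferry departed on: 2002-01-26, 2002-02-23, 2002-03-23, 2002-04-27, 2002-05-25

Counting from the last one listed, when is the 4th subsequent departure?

2002-09-28

Gaps: 28, 28, 35, 28 days — a mix of 28 and 35. Every date is a Saturday.
Each is the 4th Saturday of its month.
June 2002 — 4th Saturday is 2002-06-22.
July 2002 — 4th Saturday is 2002-07-27.
4th Saturday of August 2002: 2002-08-24.
4th Saturday of September 2002: 2002-09-28.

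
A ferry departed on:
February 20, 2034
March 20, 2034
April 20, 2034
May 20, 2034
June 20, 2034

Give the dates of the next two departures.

July 20, 2034; August 20, 2034

Each date is the 20th; the gaps (28, 31, 30, 31) track the month lengths.
The rule is the 20th of each month.
July 2034: July 20, 2034.
Next: August 2034 → August 20, 2034.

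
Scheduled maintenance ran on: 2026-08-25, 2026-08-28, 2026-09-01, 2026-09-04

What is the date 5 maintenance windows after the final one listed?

Every event lands on a Tuesday or Friday (gaps cycle 3, 4, 3).
So the schedule is: every Tuesday and Friday.
The following Tuesday is 2026-09-08.
The following Friday is 2026-09-11.
The following Tuesday is 2026-09-15.
The following Friday is 2026-09-18.
The following Tuesday is 2026-09-22.

2026-09-22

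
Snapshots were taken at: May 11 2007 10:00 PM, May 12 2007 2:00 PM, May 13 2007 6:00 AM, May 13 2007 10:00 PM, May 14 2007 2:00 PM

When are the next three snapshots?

May 15 2007 6:00 AM, May 15 2007 10:00 PM, May 16 2007 2:00 PM

Spacing: 16, 16, 16, 16 h — constant 16 h.
May 14 2007 2:00 PM + 16 h = May 15 2007 6:00 AM.
May 15 2007 6:00 AM + 16 h = May 15 2007 10:00 PM.
May 15 2007 10:00 PM + 16 h = May 16 2007 2:00 PM.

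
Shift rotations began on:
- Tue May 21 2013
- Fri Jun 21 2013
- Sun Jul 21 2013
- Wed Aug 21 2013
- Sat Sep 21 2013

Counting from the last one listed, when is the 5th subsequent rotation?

Fri Feb 21 2014

Gaps: 31, 30, 31, 31 days — not constant. Every event is on the 21st of the month.
Pattern: the 21st of each month.
Next: October 2013 → Mon Oct 21 2013.
November 2013: Thu Nov 21 2013.
Next: December 2013 → Sat Dec 21 2013.
January 2014: Tue Jan 21 2014.
Next: February 2014 → Fri Feb 21 2014.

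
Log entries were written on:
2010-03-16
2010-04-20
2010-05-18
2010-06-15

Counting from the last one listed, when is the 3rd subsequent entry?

2010-09-21

Gaps: 35, 28, 28 days — a mix of 28 and 35. Every date is a Tuesday.
Each is the 3rd Tuesday of its month.
3rd Tuesday of July 2010: 2010-07-20.
3rd Tuesday of August 2010: 2010-08-17.
September 2010 — 3rd Tuesday is 2010-09-21.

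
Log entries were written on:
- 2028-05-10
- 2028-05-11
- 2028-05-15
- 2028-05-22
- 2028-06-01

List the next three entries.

2028-06-14, 2028-06-30, 2028-07-19

The spacing grows by 3 each time: 1, 4, 7, 10 days.
Next gap: 13 days. 2028-06-01 + 13 days = 2028-06-14.
Next gap: 16 days. 2028-06-14 + 16 days = 2028-06-30.
Next gap: 19 days. 2028-06-30 + 19 days = 2028-07-19.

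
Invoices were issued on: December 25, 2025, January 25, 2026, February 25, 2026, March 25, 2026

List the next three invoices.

Gaps: 31, 31, 28 days — not constant. Every event is on the 25th of the month.
Pattern: the 25th of each month.
April 2026: April 25, 2026.
May 2026: May 25, 2026.
June 2026: June 25, 2026.

April 25, 2026; May 25, 2026; June 25, 2026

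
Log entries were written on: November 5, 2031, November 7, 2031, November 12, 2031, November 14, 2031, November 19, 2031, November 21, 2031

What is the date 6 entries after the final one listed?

December 12, 2031

Gaps: 2, 5, 2, 5, 2 days — not constant, but cyclic with period 2.
The events fall on every Wednesday and Friday.
Next Wednesday: November 26, 2031.
The following Friday is November 28, 2031.
Next Wednesday: December 3, 2031.
Next Friday: December 5, 2031.
The following Wednesday is December 10, 2031.
The following Friday is December 12, 2031.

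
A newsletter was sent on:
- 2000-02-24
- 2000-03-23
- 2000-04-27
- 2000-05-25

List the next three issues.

2000-06-22, 2000-07-27, 2000-08-24

All dates are Thursdays, 28, 35, 28 days apart.
Specifically, the 4th Thursday of each month.
4th Thursday of June 2000: 2000-06-22.
4th Thursday of July 2000: 2000-07-27.
4th Thursday of August 2000: 2000-08-24.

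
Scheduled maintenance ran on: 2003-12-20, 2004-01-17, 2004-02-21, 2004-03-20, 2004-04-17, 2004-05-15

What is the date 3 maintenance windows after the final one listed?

2004-08-21

All dates are Saturdays, 28, 35, 28, 28, 28 days apart.
Specifically, the 3rd Saturday of each month.
3rd Saturday of June 2004: 2004-06-19.
July 2004 — 3rd Saturday is 2004-07-17.
3rd Saturday of August 2004: 2004-08-21.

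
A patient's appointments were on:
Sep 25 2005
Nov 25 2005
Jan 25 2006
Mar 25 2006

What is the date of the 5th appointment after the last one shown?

Gaps: 61, 61, 59 days — not constant. Every event is on the 25th of the month.
Pattern: the 25th of every 2 months.
Next: May 2006 → May 25 2006.
Next: July 2006 → Jul 25 2006.
September 2006: Sep 25 2006.
November 2006: Nov 25 2006.
January 2007: Jan 25 2007.

Jan 25 2007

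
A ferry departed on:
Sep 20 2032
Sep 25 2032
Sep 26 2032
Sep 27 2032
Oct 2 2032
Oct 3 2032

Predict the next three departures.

Oct 4 2032, Oct 9 2032, Oct 10 2032

Every event lands on a Monday or Saturday or Sunday (gaps cycle 5, 1, 1, 5, 1).
So the schedule is: every Monday, Saturday and Sunday.
The following Monday is Oct 4 2032.
The following Saturday is Oct 9 2032.
The following Sunday is Oct 10 2032.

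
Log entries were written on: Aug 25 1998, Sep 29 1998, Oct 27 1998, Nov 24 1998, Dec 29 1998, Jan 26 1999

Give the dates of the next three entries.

These are Tuesdays with 35, 28, 28, 35, 28-day gaps.
Each is the final Tuesday of its month — Sep 29 1998 is past the 28th, so '4th Tuesday' doesn't fit.
Last Tuesday of February 1999: Feb 23 1999.
Last Tuesday of March 1999: Mar 30 1999.
Last Tuesday of April 1999: Apr 27 1999.

Feb 23 1999, Mar 30 1999, Apr 27 1999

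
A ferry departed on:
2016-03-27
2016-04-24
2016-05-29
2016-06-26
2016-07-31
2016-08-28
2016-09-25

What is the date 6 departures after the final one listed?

2017-03-26

These are Sundays with 28, 35, 28, 35, 28, 28-day gaps.
Each is the final Sunday of its month — 2016-05-29 is past the 28th, so '4th Sunday' doesn't fit.
October 2016 ends with Sunday 2016-10-30.
Last Sunday of November 2016: 2016-11-27.
December 2016 ends with Sunday 2016-12-25.
Last Sunday of January 2017: 2017-01-29.
Last Sunday of February 2017: 2017-02-26.
Last Sunday of March 2017: 2017-03-26.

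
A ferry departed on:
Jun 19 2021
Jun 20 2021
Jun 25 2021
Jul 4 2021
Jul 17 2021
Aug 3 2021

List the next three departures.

Aug 24 2021, Sep 18 2021, Oct 17 2021

Gaps: 1, 5, 9, 13, 17 days — each gap is 4 larger than the previous one.
Next gap: 21 days. Aug 3 2021 + 21 days = Aug 24 2021.
Next gap: 25 days. Aug 24 2021 + 25 days = Sep 18 2021.
Next gap: 29 days. Sep 18 2021 + 29 days = Oct 17 2021.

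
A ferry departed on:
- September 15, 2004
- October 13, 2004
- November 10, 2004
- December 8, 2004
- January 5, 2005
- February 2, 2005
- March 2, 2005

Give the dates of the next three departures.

Every event comes 28 days after the last (28, 28, 28, 28, 28, 28).
March 2, 2005 + 28 days = March 30, 2005.
March 30, 2005 + 28 days = April 27, 2005.
April 27, 2005 + 28 days = May 25, 2005.

March 30, 2005; April 27, 2005; May 25, 2005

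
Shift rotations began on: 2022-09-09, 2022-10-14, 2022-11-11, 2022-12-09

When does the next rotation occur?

All dates are Fridays, 35, 28, 28 days apart.
Specifically, the 2nd Friday of each month.
January 2023 — 2nd Friday is 2023-01-13.

2023-01-13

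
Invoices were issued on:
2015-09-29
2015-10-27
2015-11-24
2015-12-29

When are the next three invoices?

Every date is a Tuesday; gaps 28, 28, 35 days.
Each is the last Tuesday of its month (at least one falls on the 29th or later, ruling out '4th Tuesday').
Last Tuesday of January 2016: 2016-01-26.
February 2016 ends with Tuesday 2016-02-23.
March 2016 ends with Tuesday 2016-03-29.

2016-01-26, 2016-02-23, 2016-03-29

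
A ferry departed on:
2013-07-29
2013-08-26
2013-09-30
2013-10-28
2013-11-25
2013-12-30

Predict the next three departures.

All Mondays; the gaps (28, 35, 28, 28, 35) vary with month length.
This is the last Monday of each month.
Last Monday of January 2014: 2014-01-27.
February 2014 ends with Monday 2014-02-24.
Last Monday of March 2014: 2014-03-31.

2014-01-27, 2014-02-24, 2014-03-31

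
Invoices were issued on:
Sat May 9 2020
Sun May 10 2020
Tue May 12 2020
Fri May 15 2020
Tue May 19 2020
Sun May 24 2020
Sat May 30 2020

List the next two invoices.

Sat Jun 6 2020, Sun Jun 14 2020

Intervals are 1, 2, 3, 4, 5, 6 days — an arithmetic progression with common difference 1.
Next gap: 7 days. Sat May 30 2020 + 7 days = Sat Jun 6 2020.
Next gap: 8 days. Sat Jun 6 2020 + 8 days = Sun Jun 14 2020.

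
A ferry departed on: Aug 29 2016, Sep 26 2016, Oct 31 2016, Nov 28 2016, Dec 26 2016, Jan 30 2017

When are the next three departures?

Feb 27 2017, Mar 27 2017, Apr 24 2017

These are Mondays with 28, 35, 28, 28, 35-day gaps.
Each is the final Monday of its month — Aug 29 2016 is past the 28th, so '4th Monday' doesn't fit.
Last Monday of February 2017: Feb 27 2017.
March 2017 ends with Monday Mar 27 2017.
April 2017 ends with Monday Apr 24 2017.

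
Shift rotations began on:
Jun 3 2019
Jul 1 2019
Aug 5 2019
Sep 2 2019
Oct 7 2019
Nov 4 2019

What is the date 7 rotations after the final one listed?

These are Mondays at 28- or 35-day spacing (28, 35, 28, 35, 28).
The pattern: 1st Monday of the month.
1st Monday of December 2019: Dec 2 2019.
1st Monday of January 2020: Jan 6 2020.
1st Monday of February 2020: Feb 3 2020.
March 2020 — 1st Monday is Mar 2 2020.
1st Monday of April 2020: Apr 6 2020.
May 2020 — 1st Monday is May 4 2020.
June 2020 — 1st Monday is Jun 1 2020.

Jun 1 2020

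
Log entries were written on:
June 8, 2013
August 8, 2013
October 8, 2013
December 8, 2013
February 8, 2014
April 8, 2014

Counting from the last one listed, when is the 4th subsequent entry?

Each date is the 8th; the gaps (61, 61, 61, 62, 59) track the month lengths.
The rule is the 8th of every 2 months.
Next: June 2014 → June 8, 2014.
Next: August 2014 → August 8, 2014.
October 2014: October 8, 2014.
Next: December 2014 → December 8, 2014.

December 8, 2014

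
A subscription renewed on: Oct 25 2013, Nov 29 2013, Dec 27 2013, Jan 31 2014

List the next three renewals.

All Fridays; the gaps (35, 28, 35) vary with month length.
This is the last Friday of each month.
February 2014 ends with Friday Feb 28 2014.
Last Friday of March 2014: Mar 28 2014.
Last Friday of April 2014: Apr 25 2014.

Feb 28 2014, Mar 28 2014, Apr 25 2014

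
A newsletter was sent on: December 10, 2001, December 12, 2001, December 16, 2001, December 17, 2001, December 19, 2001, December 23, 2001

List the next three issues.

December 24, 2001; December 26, 2001; December 30, 2001

Gaps: 2, 4, 1, 2, 4 days — not constant, but cyclic with period 3.
The events fall on every Monday, Wednesday and Sunday.
The following Monday is December 24, 2001.
Next Wednesday: December 26, 2001.
Next Sunday: December 30, 2001.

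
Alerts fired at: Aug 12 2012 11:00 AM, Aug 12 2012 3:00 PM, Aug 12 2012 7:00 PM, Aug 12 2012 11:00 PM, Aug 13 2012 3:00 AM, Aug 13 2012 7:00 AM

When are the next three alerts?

Spacing: 4, 4, 4, 4, 4 h — constant 4 h.
Aug 13 2012 7:00 AM + 4 h = Aug 13 2012 11:00 AM.
Aug 13 2012 11:00 AM + 4 h = Aug 13 2012 3:00 PM.
Aug 13 2012 3:00 PM + 4 h = Aug 13 2012 7:00 PM.

Aug 13 2012 11:00 AM, Aug 13 2012 3:00 PM, Aug 13 2012 7:00 PM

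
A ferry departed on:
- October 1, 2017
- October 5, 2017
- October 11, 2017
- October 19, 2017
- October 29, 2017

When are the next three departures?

The spacing grows by 2 each time: 4, 6, 8, 10 days.
Next gap: 12 days. October 29, 2017 + 12 days = November 10, 2017.
Next gap: 14 days. November 10, 2017 + 14 days = November 24, 2017.
Next gap: 16 days. November 24, 2017 + 16 days = December 10, 2017.

November 10, 2017; November 24, 2017; December 10, 2017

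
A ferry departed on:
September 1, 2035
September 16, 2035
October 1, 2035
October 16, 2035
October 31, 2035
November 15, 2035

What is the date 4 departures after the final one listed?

Gaps between consecutive events: 15, 15, 15, 15, 15 days — a constant 15-day interval.
November 15, 2035 + 15 days = November 30, 2035.
November 30, 2035 + 15 days = December 15, 2035.
December 15, 2035 + 15 days = December 30, 2035.
December 30, 2035 + 15 days = January 14, 2036.

January 14, 2036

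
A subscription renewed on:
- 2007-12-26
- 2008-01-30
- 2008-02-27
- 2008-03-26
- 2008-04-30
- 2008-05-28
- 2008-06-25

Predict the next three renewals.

All Wednesdays; the gaps (35, 28, 28, 35, 28, 28) vary with month length.
This is the last Wednesday of each month.
July 2008 ends with Wednesday 2008-07-30.
August 2008 ends with Wednesday 2008-08-27.
September 2008 ends with Wednesday 2008-09-24.

2008-07-30, 2008-08-27, 2008-09-24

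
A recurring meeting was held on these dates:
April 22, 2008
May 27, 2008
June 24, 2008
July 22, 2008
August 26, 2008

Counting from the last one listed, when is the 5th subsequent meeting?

Gaps: 35, 28, 28, 35 days — a mix of 28 and 35. Every date is a Tuesday.
Each is the 4th Tuesday of its month.
4th Tuesday of September 2008: September 23, 2008.
4th Tuesday of October 2008: October 28, 2008.
November 2008 — 4th Tuesday is November 25, 2008.
December 2008 — 4th Tuesday is December 23, 2008.
4th Tuesday of January 2009: January 27, 2009.

January 27, 2009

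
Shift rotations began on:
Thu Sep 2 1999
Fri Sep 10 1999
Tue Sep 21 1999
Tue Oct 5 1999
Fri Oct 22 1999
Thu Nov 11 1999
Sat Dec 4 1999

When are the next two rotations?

The spacing grows by 3 each time: 8, 11, 14, 17, 20, 23 days.
Next gap: 26 days. Sat Dec 4 1999 + 26 days = Thu Dec 30 1999.
Next gap: 29 days. Thu Dec 30 1999 + 29 days = Fri Jan 28 2000.

Thu Dec 30 1999, Fri Jan 28 2000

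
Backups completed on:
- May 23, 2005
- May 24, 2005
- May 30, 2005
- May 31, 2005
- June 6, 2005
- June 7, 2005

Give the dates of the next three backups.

Every event lands on a Monday or Tuesday (gaps cycle 1, 6, 1, 6, 1).
So the schedule is: every Monday and Tuesday.
The following Monday is June 13, 2005.
The following Tuesday is June 14, 2005.
Next Monday: June 20, 2005.

June 13, 2005; June 14, 2005; June 20, 2005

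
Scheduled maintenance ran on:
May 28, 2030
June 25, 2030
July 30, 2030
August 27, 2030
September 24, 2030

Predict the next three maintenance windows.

October 29, 2030; November 26, 2030; December 31, 2030

These are Tuesdays with 28, 35, 28, 28-day gaps.
Each is the final Tuesday of its month — July 30, 2030 is past the 28th, so '4th Tuesday' doesn't fit.
October 2030 ends with Tuesday October 29, 2030.
Last Tuesday of November 2030: November 26, 2030.
Last Tuesday of December 2030: December 31, 2030.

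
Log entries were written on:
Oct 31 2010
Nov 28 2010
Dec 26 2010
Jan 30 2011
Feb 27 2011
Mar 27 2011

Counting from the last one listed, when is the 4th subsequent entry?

Jul 31 2011

These are Sundays with 28, 28, 35, 28, 28-day gaps.
Each is the final Sunday of its month — Oct 31 2010 is past the 28th, so '4th Sunday' doesn't fit.
April 2011 ends with Sunday Apr 24 2011.
May 2011 ends with Sunday May 29 2011.
Last Sunday of June 2011: Jun 26 2011.
Last Sunday of July 2011: Jul 31 2011.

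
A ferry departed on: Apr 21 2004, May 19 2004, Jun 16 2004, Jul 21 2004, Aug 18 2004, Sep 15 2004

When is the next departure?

Oct 20 2004

Gaps: 28, 28, 35, 28, 28 days — a mix of 28 and 35. Every date is a Wednesday.
Each is the 3rd Wednesday of its month.
3rd Wednesday of October 2004: Oct 20 2004.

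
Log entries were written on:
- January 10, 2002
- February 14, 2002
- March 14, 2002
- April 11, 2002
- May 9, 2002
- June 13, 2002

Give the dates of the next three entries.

All dates are Thursdays, 35, 28, 28, 28, 35 days apart.
Specifically, the 2nd Thursday of each month.
July 2002 — 2nd Thursday is July 11, 2002.
August 2002 — 2nd Thursday is August 8, 2002.
2nd Thursday of September 2002: September 12, 2002.

July 11, 2002; August 8, 2002; September 12, 2002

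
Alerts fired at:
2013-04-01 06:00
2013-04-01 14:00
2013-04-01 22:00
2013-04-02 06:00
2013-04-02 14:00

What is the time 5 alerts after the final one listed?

2013-04-04 06:00

The interval is a steady 8 hours (8, 8, 8, 8).
2013-04-02 14:00 + 8 h = 2013-04-02 22:00.
2013-04-02 22:00 + 8 h = 2013-04-03 06:00.
2013-04-03 06:00 + 8 h = 2013-04-03 14:00.
2013-04-03 14:00 + 8 h = 2013-04-03 22:00.
2013-04-03 22:00 + 8 h = 2013-04-04 06:00.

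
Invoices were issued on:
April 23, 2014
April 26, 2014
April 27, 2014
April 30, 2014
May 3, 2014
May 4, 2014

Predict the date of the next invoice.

May 7, 2014

The gap pattern 3, 1, 3, 3, 1 repeats every 3 events.
These are the Wednesdays, Saturdays and Sundays of each week.
Next Wednesday: May 7, 2014.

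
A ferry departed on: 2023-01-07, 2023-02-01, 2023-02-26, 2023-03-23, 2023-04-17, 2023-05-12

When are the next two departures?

2023-06-06, 2023-07-01

Every event comes 25 days after the last (25, 25, 25, 25, 25).
2023-05-12 + 25 days = 2023-06-06.
2023-06-06 + 25 days = 2023-07-01.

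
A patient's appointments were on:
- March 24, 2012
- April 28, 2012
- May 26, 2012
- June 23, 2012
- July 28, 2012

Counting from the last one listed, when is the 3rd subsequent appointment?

October 27, 2012

Gaps: 35, 28, 28, 35 days — a mix of 28 and 35. Every date is a Saturday.
Each is the 4th Saturday of its month.
August 2012 — 4th Saturday is August 25, 2012.
September 2012 — 4th Saturday is September 22, 2012.
4th Saturday of October 2012: October 27, 2012.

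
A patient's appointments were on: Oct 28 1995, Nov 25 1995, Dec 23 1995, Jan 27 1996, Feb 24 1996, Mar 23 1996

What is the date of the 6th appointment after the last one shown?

Gaps: 28, 28, 35, 28, 28 days — a mix of 28 and 35. Every date is a Saturday.
Each is the 4th Saturday of its month.
April 1996 — 4th Saturday is Apr 27 1996.
May 1996 — 4th Saturday is May 25 1996.
June 1996 — 4th Saturday is Jun 22 1996.
4th Saturday of July 1996: Jul 27 1996.
August 1996 — 4th Saturday is Aug 24 1996.
4th Saturday of September 1996: Sep 28 1996.

Sep 28 1996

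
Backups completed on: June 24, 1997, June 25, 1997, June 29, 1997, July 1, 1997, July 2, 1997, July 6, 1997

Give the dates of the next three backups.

Gaps: 1, 4, 2, 1, 4 days — not constant, but cyclic with period 3.
The events fall on every Tuesday, Wednesday and Sunday.
The following Tuesday is July 8, 1997.
The following Wednesday is July 9, 1997.
The following Sunday is July 13, 1997.

July 8, 1997; July 9, 1997; July 13, 1997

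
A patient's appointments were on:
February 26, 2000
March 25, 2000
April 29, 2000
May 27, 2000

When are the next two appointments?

These are Saturdays with 28, 35, 28-day gaps.
Each is the final Saturday of its month — April 29, 2000 is past the 28th, so '4th Saturday' doesn't fit.
Last Saturday of June 2000: June 24, 2000.
Last Saturday of July 2000: July 29, 2000.

June 24, 2000; July 29, 2000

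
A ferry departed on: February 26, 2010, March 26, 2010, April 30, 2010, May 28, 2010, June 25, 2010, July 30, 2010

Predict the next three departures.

These are Fridays with 28, 35, 28, 28, 35-day gaps.
Each is the final Friday of its month — April 30, 2010 is past the 28th, so '4th Friday' doesn't fit.
August 2010 ends with Friday August 27, 2010.
Last Friday of September 2010: September 24, 2010.
October 2010 ends with Friday October 29, 2010.

August 27, 2010; September 24, 2010; October 29, 2010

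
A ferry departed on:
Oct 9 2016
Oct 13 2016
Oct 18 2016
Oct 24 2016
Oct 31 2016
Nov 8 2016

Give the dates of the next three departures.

Intervals are 4, 5, 6, 7, 8 days — an arithmetic progression with common difference 1.
Next gap: 9 days. Nov 8 2016 + 9 days = Nov 17 2016.
Next gap: 10 days. Nov 17 2016 + 10 days = Nov 27 2016.
Next gap: 11 days. Nov 27 2016 + 11 days = Dec 8 2016.

Nov 17 2016, Nov 27 2016, Dec 8 2016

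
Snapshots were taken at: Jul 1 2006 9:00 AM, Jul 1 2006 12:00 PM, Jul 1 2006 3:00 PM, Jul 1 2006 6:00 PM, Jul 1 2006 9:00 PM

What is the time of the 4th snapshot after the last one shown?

Gaps: 3, 3, 3, 3 hours — each event is 3 hours after the previous one.
Jul 1 2006 9:00 PM + 3 h = Jul 2 2006 12:00 AM.
Jul 2 2006 12:00 AM + 3 h = Jul 2 2006 3:00 AM.
Jul 2 2006 3:00 AM + 3 h = Jul 2 2006 6:00 AM.
Jul 2 2006 6:00 AM + 3 h = Jul 2 2006 9:00 AM.

Jul 2 2006 9:00 AM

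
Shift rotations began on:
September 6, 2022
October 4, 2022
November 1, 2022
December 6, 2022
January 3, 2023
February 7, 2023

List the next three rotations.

March 7, 2023; April 4, 2023; May 2, 2023

These are Tuesdays at 28- or 35-day spacing (28, 28, 35, 28, 35).
The pattern: 1st Tuesday of the month.
1st Tuesday of March 2023: March 7, 2023.
1st Tuesday of April 2023: April 4, 2023.
May 2023 — 1st Tuesday is May 2, 2023.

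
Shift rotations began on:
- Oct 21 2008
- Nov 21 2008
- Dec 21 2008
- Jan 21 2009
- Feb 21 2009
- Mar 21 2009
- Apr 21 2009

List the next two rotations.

May 21 2009, Jun 21 2009

Gaps: 31, 30, 31, 31, 28, 31 days — not constant. Every event is on the 21st of the month.
Pattern: the 21st of each month.
Next: May 2009 → May 21 2009.
June 2009: Jun 21 2009.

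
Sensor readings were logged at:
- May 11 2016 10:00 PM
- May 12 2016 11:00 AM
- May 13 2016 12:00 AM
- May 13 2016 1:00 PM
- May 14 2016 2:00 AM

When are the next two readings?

May 14 2016 3:00 PM, May 15 2016 4:00 AM

Spacing: 13, 13, 13, 13 h — constant 13 h.
May 14 2016 2:00 AM + 13 h = May 14 2016 3:00 PM.
May 14 2016 3:00 PM + 13 h = May 15 2016 4:00 AM.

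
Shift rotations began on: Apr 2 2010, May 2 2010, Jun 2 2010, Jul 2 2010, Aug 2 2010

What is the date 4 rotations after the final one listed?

The day-of-month is always 2 (30, 31, 30, 31 days between events).
So this recurs on the 2nd of each month.
September 2010: Sep 2 2010.
Next: October 2010 → Oct 2 2010.
November 2010: Nov 2 2010.
December 2010: Dec 2 2010.

Dec 2 2010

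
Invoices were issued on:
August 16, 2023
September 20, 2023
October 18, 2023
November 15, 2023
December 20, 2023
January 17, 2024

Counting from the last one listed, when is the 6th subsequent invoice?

These are Wednesdays at 28- or 35-day spacing (35, 28, 28, 35, 28).
The pattern: 3rd Wednesday of the month.
3rd Wednesday of February 2024: February 21, 2024.
March 2024 — 3rd Wednesday is March 20, 2024.
April 2024 — 3rd Wednesday is April 17, 2024.
May 2024 — 3rd Wednesday is May 15, 2024.
3rd Wednesday of June 2024: June 19, 2024.
3rd Wednesday of July 2024: July 17, 2024.

July 17, 2024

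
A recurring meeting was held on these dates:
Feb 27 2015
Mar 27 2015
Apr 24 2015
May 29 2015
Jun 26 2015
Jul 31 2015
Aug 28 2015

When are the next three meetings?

These are Fridays with 28, 28, 35, 28, 35, 28-day gaps.
Each is the final Friday of its month — May 29 2015 is past the 28th, so '4th Friday' doesn't fit.
Last Friday of September 2015: Sep 25 2015.
October 2015 ends with Friday Oct 30 2015.
Last Friday of November 2015: Nov 27 2015.

Sep 25 2015, Oct 30 2015, Nov 27 2015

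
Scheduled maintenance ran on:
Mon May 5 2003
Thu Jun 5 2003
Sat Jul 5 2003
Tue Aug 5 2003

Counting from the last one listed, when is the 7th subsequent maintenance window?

Fri Mar 5 2004

Gaps: 31, 30, 31 days — not constant. Every event is on the 5th of the month.
Pattern: the 5th of each month.
September 2003: Fri Sep 5 2003.
October 2003: Sun Oct 5 2003.
November 2003: Wed Nov 5 2003.
Next: December 2003 → Fri Dec 5 2003.
January 2004: Mon Jan 5 2004.
February 2004: Thu Feb 5 2004.
March 2004: Fri Mar 5 2004.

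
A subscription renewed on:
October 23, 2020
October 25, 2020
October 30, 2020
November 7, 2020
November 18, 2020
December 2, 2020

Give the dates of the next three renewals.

Intervals are 2, 5, 8, 11, 14 days — an arithmetic progression with common difference 3.
Next gap: 17 days. December 2, 2020 + 17 days = December 19, 2020.
Next gap: 20 days. December 19, 2020 + 20 days = January 8, 2021.
Next gap: 23 days. January 8, 2021 + 23 days = January 31, 2021.

December 19, 2020; January 8, 2021; January 31, 2021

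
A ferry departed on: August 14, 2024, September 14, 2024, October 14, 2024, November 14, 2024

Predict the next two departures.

The day-of-month is always 14 (31, 30, 31 days between events).
So this recurs on the 14th of each month.
Next: December 2024 → December 14, 2024.
Next: January 2025 → January 14, 2025.

December 14, 2024; January 14, 2025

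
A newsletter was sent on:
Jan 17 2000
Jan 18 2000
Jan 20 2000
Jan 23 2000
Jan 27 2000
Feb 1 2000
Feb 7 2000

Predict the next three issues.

Gaps: 1, 2, 3, 4, 5, 6 days — each gap is 1 larger than the previous one.
Next gap: 7 days. Feb 7 2000 + 7 days = Feb 14 2000.
Next gap: 8 days. Feb 14 2000 + 8 days = Feb 22 2000.
Next gap: 9 days. Feb 22 2000 + 9 days = Mar 2 2000.

Feb 14 2000, Feb 22 2000, Mar 2 2000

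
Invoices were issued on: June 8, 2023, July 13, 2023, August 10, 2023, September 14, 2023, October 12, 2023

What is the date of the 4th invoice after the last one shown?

February 8, 2024

These are Thursdays at 28- or 35-day spacing (35, 28, 35, 28).
The pattern: 2nd Thursday of the month.
November 2023 — 2nd Thursday is November 9, 2023.
December 2023 — 2nd Thursday is December 14, 2023.
2nd Thursday of January 2024: January 11, 2024.
February 2024 — 2nd Thursday is February 8, 2024.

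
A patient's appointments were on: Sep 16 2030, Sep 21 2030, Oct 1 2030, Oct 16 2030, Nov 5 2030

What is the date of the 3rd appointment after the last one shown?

Feb 3 2031

The spacing grows by 5 each time: 5, 10, 15, 20 days.
Next gap: 25 days. Nov 5 2030 + 25 days = Nov 30 2030.
Next gap: 30 days. Nov 30 2030 + 30 days = Dec 30 2030.
Next gap: 35 days. Dec 30 2030 + 35 days = Feb 3 2031.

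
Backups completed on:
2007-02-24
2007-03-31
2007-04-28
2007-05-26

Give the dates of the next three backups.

These are Saturdays with 35, 28, 28-day gaps.
Each is the final Saturday of its month — 2007-03-31 is past the 28th, so '4th Saturday' doesn't fit.
Last Saturday of June 2007: 2007-06-30.
Last Saturday of July 2007: 2007-07-28.
Last Saturday of August 2007: 2007-08-25.

2007-06-30, 2007-07-28, 2007-08-25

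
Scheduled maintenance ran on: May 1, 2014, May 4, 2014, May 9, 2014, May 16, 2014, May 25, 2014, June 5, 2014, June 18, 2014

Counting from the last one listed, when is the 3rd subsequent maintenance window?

Gaps: 3, 5, 7, 9, 11, 13 days — each gap is 2 larger than the previous one.
Next gap: 15 days. June 18, 2014 + 15 days = July 3, 2014.
Next gap: 17 days. July 3, 2014 + 17 days = July 20, 2014.
Next gap: 19 days. July 20, 2014 + 19 days = August 8, 2014.

August 8, 2014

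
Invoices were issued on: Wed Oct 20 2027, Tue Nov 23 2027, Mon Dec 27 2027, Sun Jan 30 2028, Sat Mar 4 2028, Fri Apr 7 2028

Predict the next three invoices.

Thu May 11 2028, Wed Jun 14 2028, Tue Jul 18 2028

The spacing is 34, 34, 34, 34, 34 days — always 34 days.
Fri Apr 7 2028 + 34 days = Thu May 11 2028.
Thu May 11 2028 + 34 days = Wed Jun 14 2028.
Wed Jun 14 2028 + 34 days = Tue Jul 18 2028.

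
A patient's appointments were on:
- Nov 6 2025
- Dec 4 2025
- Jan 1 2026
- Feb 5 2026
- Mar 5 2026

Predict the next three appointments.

Gaps: 28, 28, 35, 28 days — a mix of 28 and 35. Every date is a Thursday.
Each is the 1st Thursday of its month.
April 2026 — 1st Thursday is Apr 2 2026.
1st Thursday of May 2026: May 7 2026.
June 2026 — 1st Thursday is Jun 4 2026.

Apr 2 2026, May 7 2026, Jun 4 2026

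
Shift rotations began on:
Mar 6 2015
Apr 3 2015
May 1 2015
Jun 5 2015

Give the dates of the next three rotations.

These are Fridays at 28- or 35-day spacing (28, 28, 35).
The pattern: 1st Friday of the month.
1st Friday of July 2015: Jul 3 2015.
August 2015 — 1st Friday is Aug 7 2015.
September 2015 — 1st Friday is Sep 4 2015.

Jul 3 2015, Aug 7 2015, Sep 4 2015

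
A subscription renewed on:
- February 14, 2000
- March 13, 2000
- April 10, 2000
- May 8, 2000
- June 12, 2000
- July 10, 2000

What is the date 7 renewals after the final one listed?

These are Mondays at 28- or 35-day spacing (28, 28, 28, 35, 28).
The pattern: 2nd Monday of the month.
August 2000 — 2nd Monday is August 14, 2000.
2nd Monday of September 2000: September 11, 2000.
October 2000 — 2nd Monday is October 9, 2000.
2nd Monday of November 2000: November 13, 2000.
2nd Monday of December 2000: December 11, 2000.
2nd Monday of January 2001: January 8, 2001.
2nd Monday of February 2001: February 12, 2001.

February 12, 2001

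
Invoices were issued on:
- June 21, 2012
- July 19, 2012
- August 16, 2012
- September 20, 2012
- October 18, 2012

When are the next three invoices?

November 15, 2012; December 20, 2012; January 17, 2013

These are Thursdays at 28- or 35-day spacing (28, 28, 35, 28).
The pattern: 3rd Thursday of the month.
3rd Thursday of November 2012: November 15, 2012.
3rd Thursday of December 2012: December 20, 2012.
January 2013 — 3rd Thursday is January 17, 2013.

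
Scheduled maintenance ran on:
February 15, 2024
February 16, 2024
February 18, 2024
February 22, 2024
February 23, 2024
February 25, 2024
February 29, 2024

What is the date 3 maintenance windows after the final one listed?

March 7, 2024

The gap pattern 1, 2, 4, 1, 2, 4 repeats every 3 events.
These are the Thursdays, Fridays and Sundays of each week.
Next Friday: March 1, 2024.
Next Sunday: March 3, 2024.
Next Thursday: March 7, 2024.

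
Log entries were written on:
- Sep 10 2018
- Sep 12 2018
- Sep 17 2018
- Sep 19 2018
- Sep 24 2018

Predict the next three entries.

Sep 26 2018, Oct 1 2018, Oct 3 2018

Every event lands on a Monday or Wednesday (gaps cycle 2, 5, 2, 5).
So the schedule is: every Monday and Wednesday.
The following Wednesday is Sep 26 2018.
The following Monday is Oct 1 2018.
The following Wednesday is Oct 3 2018.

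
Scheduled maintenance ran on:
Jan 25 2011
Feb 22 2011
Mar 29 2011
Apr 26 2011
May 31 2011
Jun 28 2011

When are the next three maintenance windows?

These are Tuesdays with 28, 35, 28, 35, 28-day gaps.
Each is the final Tuesday of its month — Mar 29 2011 is past the 28th, so '4th Tuesday' doesn't fit.
Last Tuesday of July 2011: Jul 26 2011.
August 2011 ends with Tuesday Aug 30 2011.
September 2011 ends with Tuesday Sep 27 2011.

Jul 26 2011, Aug 30 2011, Sep 27 2011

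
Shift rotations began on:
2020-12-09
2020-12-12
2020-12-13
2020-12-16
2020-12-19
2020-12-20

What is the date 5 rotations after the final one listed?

Every event lands on a Wednesday or Saturday or Sunday (gaps cycle 3, 1, 3, 3, 1).
So the schedule is: every Wednesday, Saturday and Sunday.
The following Wednesday is 2020-12-23.
The following Saturday is 2020-12-26.
The following Sunday is 2020-12-27.
Next Wednesday: 2020-12-30.
Next Saturday: 2021-01-02.

2021-01-02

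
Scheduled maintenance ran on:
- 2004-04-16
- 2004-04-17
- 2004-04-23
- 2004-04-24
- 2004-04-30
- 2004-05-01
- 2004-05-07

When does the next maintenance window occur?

2004-05-08

The gap pattern 1, 6, 1, 6, 1, 6 repeats every 2 events.
These are the Fridays and Saturdays of each week.
Next Saturday: 2004-05-08.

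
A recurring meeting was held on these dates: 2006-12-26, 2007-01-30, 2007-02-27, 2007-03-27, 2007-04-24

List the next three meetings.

These are Tuesdays with 35, 28, 28, 28-day gaps.
Each is the final Tuesday of its month — 2007-01-30 is past the 28th, so '4th Tuesday' doesn't fit.
Last Tuesday of May 2007: 2007-05-29.
Last Tuesday of June 2007: 2007-06-26.
Last Tuesday of July 2007: 2007-07-31.

2007-05-29, 2007-06-26, 2007-07-31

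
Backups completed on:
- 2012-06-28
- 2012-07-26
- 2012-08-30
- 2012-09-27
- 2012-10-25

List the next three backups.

2012-11-29, 2012-12-27, 2013-01-31

These are Thursdays with 28, 35, 28, 28-day gaps.
Each is the final Thursday of its month — 2012-08-30 is past the 28th, so '4th Thursday' doesn't fit.
November 2012 ends with Thursday 2012-11-29.
December 2012 ends with Thursday 2012-12-27.
Last Thursday of January 2013: 2013-01-31.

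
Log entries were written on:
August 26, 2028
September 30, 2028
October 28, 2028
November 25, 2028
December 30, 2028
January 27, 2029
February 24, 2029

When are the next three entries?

All Saturdays; the gaps (35, 28, 28, 35, 28, 28) vary with month length.
This is the last Saturday of each month.
Last Saturday of March 2029: March 31, 2029.
April 2029 ends with Saturday April 28, 2029.
Last Saturday of May 2029: May 26, 2029.

March 31, 2029; April 28, 2029; May 26, 2029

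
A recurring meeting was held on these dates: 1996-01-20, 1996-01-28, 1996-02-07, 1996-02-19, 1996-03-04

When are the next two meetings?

1996-03-20, 1996-04-07

Intervals are 8, 10, 12, 14 days — an arithmetic progression with common difference 2.
Next gap: 16 days. 1996-03-04 + 16 days = 1996-03-20.
Next gap: 18 days. 1996-03-20 + 18 days = 1996-04-07.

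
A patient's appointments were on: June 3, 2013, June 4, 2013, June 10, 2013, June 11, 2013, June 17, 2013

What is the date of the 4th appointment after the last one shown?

July 1, 2013

The gap pattern 1, 6, 1, 6 repeats every 2 events.
These are the Mondays and Tuesdays of each week.
Next Tuesday: June 18, 2013.
Next Monday: June 24, 2013.
The following Tuesday is June 25, 2013.
Next Monday: July 1, 2013.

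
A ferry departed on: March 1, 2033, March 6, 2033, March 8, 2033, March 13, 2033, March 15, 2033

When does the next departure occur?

The gap pattern 5, 2, 5, 2 repeats every 2 events.
These are the Tuesdays and Sundays of each week.
The following Sunday is March 20, 2033.

March 20, 2033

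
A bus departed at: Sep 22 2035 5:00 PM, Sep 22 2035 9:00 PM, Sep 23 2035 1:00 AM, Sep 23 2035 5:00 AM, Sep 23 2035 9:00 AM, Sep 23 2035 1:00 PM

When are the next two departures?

Gaps: 4, 4, 4, 4, 4 hours — each event is 4 hours after the previous one.
Sep 23 2035 1:00 PM + 4 h = Sep 23 2035 5:00 PM.
Sep 23 2035 5:00 PM + 4 h = Sep 23 2035 9:00 PM.

Sep 23 2035 5:00 PM, Sep 23 2035 9:00 PM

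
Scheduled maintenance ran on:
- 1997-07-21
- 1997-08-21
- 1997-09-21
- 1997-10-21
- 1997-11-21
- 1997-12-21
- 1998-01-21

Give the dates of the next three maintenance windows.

1998-02-21, 1998-03-21, 1998-04-21

Gaps: 31, 31, 30, 31, 30, 31 days — not constant. Every event is on the 21st of the month.
Pattern: the 21st of each month.
February 1998: 1998-02-21.
Next: March 1998 → 1998-03-21.
April 1998: 1998-04-21.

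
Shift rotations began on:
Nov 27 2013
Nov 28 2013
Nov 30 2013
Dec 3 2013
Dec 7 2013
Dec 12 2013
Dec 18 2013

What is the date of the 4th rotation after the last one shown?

The spacing grows by 1 each time: 1, 2, 3, 4, 5, 6 days.
Next gap: 7 days. Dec 18 2013 + 7 days = Dec 25 2013.
Next gap: 8 days. Dec 25 2013 + 8 days = Jan 2 2014.
Next gap: 9 days. Jan 2 2014 + 9 days = Jan 11 2014.
Next gap: 10 days. Jan 11 2014 + 10 days = Jan 21 2014.

Jan 21 2014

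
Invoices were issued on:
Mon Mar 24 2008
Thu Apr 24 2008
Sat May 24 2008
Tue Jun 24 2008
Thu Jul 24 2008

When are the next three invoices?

Sun Aug 24 2008, Wed Sep 24 2008, Fri Oct 24 2008

The day-of-month is always 24 (31, 30, 31, 30 days between events).
So this recurs on the 24th of each month.
August 2008: Sun Aug 24 2008.
September 2008: Wed Sep 24 2008.
October 2008: Fri Oct 24 2008.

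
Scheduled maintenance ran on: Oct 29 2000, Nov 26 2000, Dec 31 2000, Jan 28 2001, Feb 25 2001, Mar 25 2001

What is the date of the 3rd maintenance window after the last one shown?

These are Sundays with 28, 35, 28, 28, 28-day gaps.
Each is the final Sunday of its month — Oct 29 2000 is past the 28th, so '4th Sunday' doesn't fit.
Last Sunday of April 2001: Apr 29 2001.
Last Sunday of May 2001: May 27 2001.
June 2001 ends with Sunday Jun 24 2001.

Jun 24 2001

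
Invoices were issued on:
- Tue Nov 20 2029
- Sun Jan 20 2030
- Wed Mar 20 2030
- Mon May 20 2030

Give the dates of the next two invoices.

Sat Jul 20 2030, Fri Sep 20 2030

Gaps: 61, 59, 61 days — not constant. Every event is on the 20th of the month.
Pattern: the 20th of every 2 months.
July 2030: Sat Jul 20 2030.
Next: September 2030 → Fri Sep 20 2030.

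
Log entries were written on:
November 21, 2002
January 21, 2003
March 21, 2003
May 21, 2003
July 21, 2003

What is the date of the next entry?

September 21, 2003

The day-of-month is always 21 (61, 59, 61, 61 days between events).
So this recurs on the 21st of every 2 months.
September 2003: September 21, 2003.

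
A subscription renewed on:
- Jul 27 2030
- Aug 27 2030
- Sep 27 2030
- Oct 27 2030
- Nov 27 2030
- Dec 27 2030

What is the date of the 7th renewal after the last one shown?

Jul 27 2031

The day-of-month is always 27 (31, 31, 30, 31, 30 days between events).
So this recurs on the 27th of each month.
Next: January 2031 → Jan 27 2031.
February 2031: Feb 27 2031.
Next: March 2031 → Mar 27 2031.
Next: April 2031 → Apr 27 2031.
Next: May 2031 → May 27 2031.
Next: June 2031 → Jun 27 2031.
July 2031: Jul 27 2031.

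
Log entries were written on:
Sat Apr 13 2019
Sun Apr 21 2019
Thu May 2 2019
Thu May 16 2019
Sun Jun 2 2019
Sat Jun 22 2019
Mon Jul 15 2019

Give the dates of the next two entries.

Intervals are 8, 11, 14, 17, 20, 23 days — an arithmetic progression with common difference 3.
Next gap: 26 days. Mon Jul 15 2019 + 26 days = Sat Aug 10 2019.
Next gap: 29 days. Sat Aug 10 2019 + 29 days = Sun Sep 8 2019.

Sat Aug 10 2019, Sun Sep 8 2019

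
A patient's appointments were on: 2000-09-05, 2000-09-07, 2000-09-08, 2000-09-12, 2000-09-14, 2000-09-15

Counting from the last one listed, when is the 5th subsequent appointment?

2000-09-28

The gap pattern 2, 1, 4, 2, 1 repeats every 3 events.
These are the Tuesdays, Thursdays and Fridays of each week.
The following Tuesday is 2000-09-19.
Next Thursday: 2000-09-21.
The following Friday is 2000-09-22.
The following Tuesday is 2000-09-26.
Next Thursday: 2000-09-28.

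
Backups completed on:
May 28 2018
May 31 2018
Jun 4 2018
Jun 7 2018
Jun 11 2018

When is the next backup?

Jun 14 2018

Every event lands on a Monday or Thursday (gaps cycle 3, 4, 3, 4).
So the schedule is: every Monday and Thursday.
Next Thursday: Jun 14 2018.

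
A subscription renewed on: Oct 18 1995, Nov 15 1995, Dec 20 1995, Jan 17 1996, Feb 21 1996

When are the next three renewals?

Mar 20 1996, Apr 17 1996, May 15 1996

These are Wednesdays at 28- or 35-day spacing (28, 35, 28, 35).
The pattern: 3rd Wednesday of the month.
3rd Wednesday of March 1996: Mar 20 1996.
April 1996 — 3rd Wednesday is Apr 17 1996.
May 1996 — 3rd Wednesday is May 15 1996.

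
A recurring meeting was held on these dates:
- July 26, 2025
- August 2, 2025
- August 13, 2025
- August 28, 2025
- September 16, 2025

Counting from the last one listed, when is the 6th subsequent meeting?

April 2, 2026

Gaps: 7, 11, 15, 19 days — each gap is 4 larger than the previous one.
Next gap: 23 days. September 16, 2025 + 23 days = October 9, 2025.
Next gap: 27 days. October 9, 2025 + 27 days = November 5, 2025.
Next gap: 31 days. November 5, 2025 + 31 days = December 6, 2025.
Next gap: 35 days. December 6, 2025 + 35 days = January 10, 2026.
Next gap: 39 days. January 10, 2026 + 39 days = February 18, 2026.
Next gap: 43 days. February 18, 2026 + 43 days = April 2, 2026.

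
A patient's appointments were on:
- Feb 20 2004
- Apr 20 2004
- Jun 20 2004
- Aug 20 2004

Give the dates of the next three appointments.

Oct 20 2004, Dec 20 2004, Feb 20 2005

The day-of-month is always 20 (60, 61, 61 days between events).
So this recurs on the 20th of every 2 months.
October 2004: Oct 20 2004.
Next: December 2004 → Dec 20 2004.
Next: February 2005 → Feb 20 2005.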